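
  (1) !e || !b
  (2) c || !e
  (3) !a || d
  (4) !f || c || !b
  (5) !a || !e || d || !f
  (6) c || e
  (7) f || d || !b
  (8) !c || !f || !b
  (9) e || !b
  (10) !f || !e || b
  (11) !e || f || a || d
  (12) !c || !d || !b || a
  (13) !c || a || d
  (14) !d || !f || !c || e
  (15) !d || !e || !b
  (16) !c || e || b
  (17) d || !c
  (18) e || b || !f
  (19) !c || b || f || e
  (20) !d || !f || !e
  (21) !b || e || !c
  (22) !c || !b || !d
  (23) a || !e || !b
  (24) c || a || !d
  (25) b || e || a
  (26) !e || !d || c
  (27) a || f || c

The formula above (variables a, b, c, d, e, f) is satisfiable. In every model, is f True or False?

Suppose f = true.
Branch on e: set e = false.
Unit clause (c) forces c = true.
Unit clause (!b) forces b = false.
That conflicts with the unit clause (b).
Undo e and try e = true.
Unit clause (!b) forces b = false.
That conflicts with the unit clause (b).
Either choice for e ends in contradiction.
So every satisfying assignment has f = False.

False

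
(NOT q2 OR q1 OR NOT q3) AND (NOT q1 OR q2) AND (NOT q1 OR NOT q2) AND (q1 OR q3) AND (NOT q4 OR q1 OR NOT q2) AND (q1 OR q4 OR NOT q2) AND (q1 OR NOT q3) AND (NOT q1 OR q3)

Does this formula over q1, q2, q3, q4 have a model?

Case q1 = false:
From the singleton clause (q3), q3 = true.
That conflicts with the unit clause (NOT q3).
Backtrack on q1: now try q1 = true.
From the singleton clause (q2), q2 = true.
That conflicts with the unit clause (NOT q2).
Neither q1 = true nor q1 = false works.
No assignment satisfies every clause.

No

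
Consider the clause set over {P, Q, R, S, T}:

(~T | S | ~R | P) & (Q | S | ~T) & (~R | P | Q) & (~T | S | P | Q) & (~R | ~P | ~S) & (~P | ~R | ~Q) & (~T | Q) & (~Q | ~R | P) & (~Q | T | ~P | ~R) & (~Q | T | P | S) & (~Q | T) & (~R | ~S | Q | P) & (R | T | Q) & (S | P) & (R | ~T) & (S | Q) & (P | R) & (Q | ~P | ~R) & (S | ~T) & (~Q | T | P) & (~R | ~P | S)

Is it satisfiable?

Case T = 0:
Unit clause (~Q) forces Q = 0.
Unit clause (R) forces R = 1.
Unit clause (P) forces P = 1.
But (~P) is also a unit clause — contradiction.
Backtrack on T: now try T = 1.
Unit clause (Q) forces Q = 1.
Unit clause (R) forces R = 1.
Unit clause (~P) forces P = 0.
But (P) is also a unit clause — contradiction.
Both values of T lead to a conflict.
No assignment satisfies every clause.

No, unsatisfiable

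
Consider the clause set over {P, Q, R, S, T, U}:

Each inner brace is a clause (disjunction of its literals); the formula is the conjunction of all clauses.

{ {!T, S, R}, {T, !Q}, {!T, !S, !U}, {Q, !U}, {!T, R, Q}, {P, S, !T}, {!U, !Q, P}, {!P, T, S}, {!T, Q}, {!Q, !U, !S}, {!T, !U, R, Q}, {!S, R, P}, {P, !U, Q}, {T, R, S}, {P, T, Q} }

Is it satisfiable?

Try T = true.
Unit clause (Q) forces Q = true.
Try S = false.
Unit clause (R) forces R = true.
Unit clause (P) forces P = true.
All clauses hold; U can take either value.
A satisfying assignment: P=true, Q=true, R=true, S=false, T=true, U=true.

Satisfiable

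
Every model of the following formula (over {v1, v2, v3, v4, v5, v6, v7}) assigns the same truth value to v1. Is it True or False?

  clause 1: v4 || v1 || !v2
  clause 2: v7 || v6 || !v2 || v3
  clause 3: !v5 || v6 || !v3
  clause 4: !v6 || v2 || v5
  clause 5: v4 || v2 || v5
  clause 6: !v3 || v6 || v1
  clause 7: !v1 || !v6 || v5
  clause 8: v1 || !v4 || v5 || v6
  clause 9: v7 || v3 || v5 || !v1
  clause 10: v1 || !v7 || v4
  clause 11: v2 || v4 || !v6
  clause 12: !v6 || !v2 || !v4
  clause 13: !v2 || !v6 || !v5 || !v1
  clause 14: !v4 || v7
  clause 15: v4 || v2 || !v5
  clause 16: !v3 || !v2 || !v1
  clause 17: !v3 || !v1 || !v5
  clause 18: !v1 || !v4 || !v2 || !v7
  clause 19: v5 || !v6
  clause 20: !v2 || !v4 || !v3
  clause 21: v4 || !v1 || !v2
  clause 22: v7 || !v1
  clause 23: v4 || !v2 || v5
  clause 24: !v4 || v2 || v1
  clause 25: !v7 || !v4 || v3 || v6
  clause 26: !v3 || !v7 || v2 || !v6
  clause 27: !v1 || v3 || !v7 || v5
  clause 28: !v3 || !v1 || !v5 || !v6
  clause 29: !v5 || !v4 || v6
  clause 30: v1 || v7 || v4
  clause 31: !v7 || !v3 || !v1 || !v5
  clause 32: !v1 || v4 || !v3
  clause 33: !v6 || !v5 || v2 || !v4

True

Suppose v1 = false.
Branch on v4: set v4 = true.
The clause (v7) is unit, so v7 = true.
The clause (v2) is unit, so v2 = true.
The clause (!v6) is unit, so v6 = false.
The clause (!v3) is unit, so v3 = false.
But (v3) is also a unit clause — contradiction.
That branch fails; take v4 = false instead.
The clause (!v2) is unit, so v2 = false.
The clause (v5) is unit, so v5 = true.
But (!v5) is also a unit clause — contradiction.
Either choice for v4 ends in contradiction.
So every satisfying assignment has v1 = True.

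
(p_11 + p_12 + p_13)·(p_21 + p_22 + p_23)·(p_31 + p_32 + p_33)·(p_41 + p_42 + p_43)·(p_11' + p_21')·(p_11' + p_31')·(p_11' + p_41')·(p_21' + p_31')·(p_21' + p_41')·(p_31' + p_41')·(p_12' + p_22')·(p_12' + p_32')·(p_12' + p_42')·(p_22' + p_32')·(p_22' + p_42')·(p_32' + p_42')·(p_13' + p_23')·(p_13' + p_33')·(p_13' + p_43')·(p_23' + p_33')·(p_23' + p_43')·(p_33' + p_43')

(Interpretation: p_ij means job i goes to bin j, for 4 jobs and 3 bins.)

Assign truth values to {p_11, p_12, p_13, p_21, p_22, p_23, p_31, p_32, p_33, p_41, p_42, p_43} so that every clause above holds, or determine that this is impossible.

UNSATISFIABLE

Case p_11 = 0:
Case p_12 = 1:
(p_22') alone gives p_22 = 0.
(p_32') alone gives p_32 = 0.
(p_42') alone gives p_42 = 0.
Case p_21 = 1:
(p_31') alone gives p_31 = 0.
(p_33) alone gives p_33 = 1.
(p_41') alone gives p_41 = 0.
(p_43) alone gives p_43 = 1.
Now (p_43') is unsatisfied and unit — conflict.
Backtrack on p_21: now try p_21 = 0.
(p_23) alone gives p_23 = 1.
(p_13') alone gives p_13 = 0.
(p_33') alone gives p_33 = 0.
(p_31) alone gives p_31 = 1.
(p_41') alone gives p_41 = 0.
(p_43) alone gives p_43 = 1.
Now (p_43') is unsatisfied and unit — conflict.
Neither p_21 = 1 nor p_21 = 0 works.
Backtrack on p_12: now try p_12 = 0.
(p_13) alone gives p_13 = 1.
(p_23') alone gives p_23 = 0.
(p_33') alone gives p_33 = 0.
(p_43') alone gives p_43 = 0.
Case p_21 = 1:
(p_31') alone gives p_31 = 0.
(p_32) alone gives p_32 = 1.
(p_41') alone gives p_41 = 0.
(p_42) alone gives p_42 = 1.
Now (p_42') is unsatisfied and unit — conflict.
Backtrack on p_21: now try p_21 = 0.
(p_22) alone gives p_22 = 1.
(p_32') alone gives p_32 = 0.
(p_31) alone gives p_31 = 1.
(p_41') alone gives p_41 = 0.
(p_42) alone gives p_42 = 1.
Now (p_42') is unsatisfied and unit — conflict.
Neither p_21 = 1 nor p_21 = 0 works.
Neither p_12 = 1 nor p_12 = 0 works.
Backtrack on p_11: now try p_11 = 1.
(p_21') alone gives p_21 = 0.
(p_31') alone gives p_31 = 0.
(p_41') alone gives p_41 = 0.
Case p_22 = 1:
(p_12') alone gives p_12 = 0.
(p_32') alone gives p_32 = 0.
(p_33) alone gives p_33 = 1.
(p_42') alone gives p_42 = 0.
(p_43) alone gives p_43 = 1.
Now (p_43') is unsatisfied and unit — conflict.
Backtrack on p_22: now try p_22 = 0.
(p_23) alone gives p_23 = 1.
(p_13') alone gives p_13 = 0.
(p_33') alone gives p_33 = 0.
(p_32) alone gives p_32 = 1.
(p_12') alone gives p_12 = 0.
(p_42') alone gives p_42 = 0.
(p_43) alone gives p_43 = 1.
Now (p_43') is unsatisfied and unit — conflict.
Neither p_22 = 1 nor p_22 = 0 works.
Neither p_11 = 1 nor p_11 = 0 works.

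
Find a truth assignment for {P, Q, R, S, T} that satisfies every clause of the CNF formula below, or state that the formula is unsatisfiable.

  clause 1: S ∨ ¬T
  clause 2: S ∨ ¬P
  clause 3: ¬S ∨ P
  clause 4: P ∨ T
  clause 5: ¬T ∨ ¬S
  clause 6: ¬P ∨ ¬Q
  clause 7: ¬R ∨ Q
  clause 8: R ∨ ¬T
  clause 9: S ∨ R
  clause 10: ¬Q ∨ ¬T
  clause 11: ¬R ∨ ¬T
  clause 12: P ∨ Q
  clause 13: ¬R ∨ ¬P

Suppose S = True.
(P) alone gives P = True.
(¬T) alone gives T = False.
(¬Q) alone gives Q = False.
(¬R) alone gives R = False.
All clauses are satisfied.

P ↦ True; Q ↦ False; R ↦ False; S ↦ True; T ↦ False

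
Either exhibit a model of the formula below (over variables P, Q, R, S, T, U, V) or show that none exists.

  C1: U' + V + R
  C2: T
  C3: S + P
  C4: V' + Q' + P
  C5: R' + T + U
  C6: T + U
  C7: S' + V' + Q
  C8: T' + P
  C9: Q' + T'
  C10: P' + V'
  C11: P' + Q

The clause (T) is unit, so T = 1.
The clause (P) is unit, so P = 1.
The clause (Q') is unit, so Q = 0.
But (Q) is also a unit clause — contradiction.

UNSATISFIABLE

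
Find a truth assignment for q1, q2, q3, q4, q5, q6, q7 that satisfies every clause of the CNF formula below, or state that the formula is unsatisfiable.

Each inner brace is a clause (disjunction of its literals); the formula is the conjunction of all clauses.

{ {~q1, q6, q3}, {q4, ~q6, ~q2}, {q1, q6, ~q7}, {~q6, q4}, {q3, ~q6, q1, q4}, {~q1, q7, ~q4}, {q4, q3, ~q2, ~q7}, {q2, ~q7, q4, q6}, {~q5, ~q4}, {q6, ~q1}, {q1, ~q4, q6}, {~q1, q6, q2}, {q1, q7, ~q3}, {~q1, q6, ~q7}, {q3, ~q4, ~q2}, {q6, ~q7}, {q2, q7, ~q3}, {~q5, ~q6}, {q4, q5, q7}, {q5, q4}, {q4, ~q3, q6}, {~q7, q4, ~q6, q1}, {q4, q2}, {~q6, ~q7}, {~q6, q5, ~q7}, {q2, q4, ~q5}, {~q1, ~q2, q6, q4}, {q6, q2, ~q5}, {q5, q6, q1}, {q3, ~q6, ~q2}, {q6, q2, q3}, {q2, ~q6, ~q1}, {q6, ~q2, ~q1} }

q1=0; q2=1; q3=0; q4=0; q5=1; q6=0; q7=0

Suppose q6 = 0.
Unit clause (~q1) forces q1 = 0.
Unit clause (~q7) forces q7 = 0.
Unit clause (~q4) forces q4 = 0.
Unit clause (~q3) forces q3 = 0.
Unit clause (q5) forces q5 = 1.
Unit clause (q2) forces q2 = 1.
This assignment satisfies each clause.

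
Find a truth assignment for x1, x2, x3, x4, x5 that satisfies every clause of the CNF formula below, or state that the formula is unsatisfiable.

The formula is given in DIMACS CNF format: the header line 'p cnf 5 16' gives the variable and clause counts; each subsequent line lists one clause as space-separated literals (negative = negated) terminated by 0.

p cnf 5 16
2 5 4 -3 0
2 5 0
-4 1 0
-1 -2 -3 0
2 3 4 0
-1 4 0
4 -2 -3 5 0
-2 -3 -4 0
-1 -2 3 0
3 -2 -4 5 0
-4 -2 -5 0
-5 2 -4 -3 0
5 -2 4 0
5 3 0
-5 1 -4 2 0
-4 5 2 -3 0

Suppose x2 = True.
Suppose x4 = False.
(¬x1) alone gives x1 = False.
(x5) alone gives x5 = True.
No clause remains; x3 is free.

x1 ↦ False, x2 ↦ True, x3 ↦ True, x4 ↦ False, x5 ↦ True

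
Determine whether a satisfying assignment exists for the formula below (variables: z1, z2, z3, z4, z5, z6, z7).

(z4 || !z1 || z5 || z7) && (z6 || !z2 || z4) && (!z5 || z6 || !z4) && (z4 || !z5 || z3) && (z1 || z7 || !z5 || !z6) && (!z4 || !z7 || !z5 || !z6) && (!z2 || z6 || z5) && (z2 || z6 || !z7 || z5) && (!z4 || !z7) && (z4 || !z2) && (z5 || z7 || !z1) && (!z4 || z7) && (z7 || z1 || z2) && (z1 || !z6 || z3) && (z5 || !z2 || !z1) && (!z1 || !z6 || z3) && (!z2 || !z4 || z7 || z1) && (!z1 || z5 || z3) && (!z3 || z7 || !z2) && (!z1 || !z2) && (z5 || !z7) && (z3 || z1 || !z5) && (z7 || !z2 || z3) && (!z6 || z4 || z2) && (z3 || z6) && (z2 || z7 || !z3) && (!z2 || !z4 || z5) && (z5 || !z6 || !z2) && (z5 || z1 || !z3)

Suppose z4 = false.
From the singleton clause (!z2), z2 = false.
From the singleton clause (!z6), z6 = false.
From the singleton clause (z3), z3 = true.
From the singleton clause (z7), z7 = true.
From the singleton clause (z5), z5 = true.
Every clause is now satisfied; z1 is unconstrained.
A satisfying assignment: z1: true,  z2: false,  z3: true,  z4: false,  z5: true,  z6: false,  z7: true.

Yes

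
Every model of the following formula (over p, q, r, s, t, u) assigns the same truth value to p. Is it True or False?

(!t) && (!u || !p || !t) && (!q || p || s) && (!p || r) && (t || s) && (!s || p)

Suppose p = false.
The clause (!t) is unit, so t = false.
The clause (s) is unit, so s = true.
Now (!s) is unsatisfied and unit — conflict.
So every satisfying assignment has p = True.

True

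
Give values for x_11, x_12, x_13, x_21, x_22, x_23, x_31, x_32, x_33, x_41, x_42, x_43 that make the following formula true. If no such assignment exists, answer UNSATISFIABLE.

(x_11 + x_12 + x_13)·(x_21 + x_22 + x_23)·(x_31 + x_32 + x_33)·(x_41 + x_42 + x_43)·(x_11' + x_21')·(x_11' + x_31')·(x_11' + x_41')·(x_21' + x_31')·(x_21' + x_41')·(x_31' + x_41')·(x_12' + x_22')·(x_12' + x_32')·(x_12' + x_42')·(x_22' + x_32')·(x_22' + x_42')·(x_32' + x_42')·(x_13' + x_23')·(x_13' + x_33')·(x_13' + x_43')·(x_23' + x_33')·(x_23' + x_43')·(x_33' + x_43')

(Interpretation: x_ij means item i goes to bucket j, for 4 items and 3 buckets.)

UNSATISFIABLE

Branch on x_11: set x_11 = 0.
Branch on x_12: set x_12 = 1.
(x_22') alone gives x_22 = 0.
(x_32') alone gives x_32 = 0.
(x_42') alone gives x_42 = 0.
Branch on x_21: set x_21 = 1.
(x_31') alone gives x_31 = 0.
(x_33) alone gives x_33 = 1.
(x_41') alone gives x_41 = 0.
(x_43) alone gives x_43 = 1.
But (x_43') is also a unit clause — contradiction.
Undo x_21 and try x_21 = 0.
(x_23) alone gives x_23 = 1.
(x_13') alone gives x_13 = 0.
(x_33') alone gives x_33 = 0.
(x_31) alone gives x_31 = 1.
(x_41') alone gives x_41 = 0.
(x_43) alone gives x_43 = 1.
But (x_43') is also a unit clause — contradiction.
Both values of x_21 lead to a conflict.
Undo x_12 and try x_12 = 0.
(x_13) alone gives x_13 = 1.
(x_23') alone gives x_23 = 0.
(x_33') alone gives x_33 = 0.
(x_43') alone gives x_43 = 0.
Branch on x_21: set x_21 = 1.
(x_31') alone gives x_31 = 0.
(x_32) alone gives x_32 = 1.
(x_41') alone gives x_41 = 0.
(x_42) alone gives x_42 = 1.
But (x_42') is also a unit clause — contradiction.
Undo x_21 and try x_21 = 0.
(x_22) alone gives x_22 = 1.
(x_32') alone gives x_32 = 0.
(x_31) alone gives x_31 = 1.
(x_41') alone gives x_41 = 0.
(x_42) alone gives x_42 = 1.
But (x_42') is also a unit clause — contradiction.
Both values of x_21 lead to a conflict.
Both values of x_12 lead to a conflict.
Undo x_11 and try x_11 = 1.
(x_21') alone gives x_21 = 0.
(x_31') alone gives x_31 = 0.
(x_41') alone gives x_41 = 0.
Branch on x_22: set x_22 = 1.
(x_12') alone gives x_12 = 0.
(x_32') alone gives x_32 = 0.
(x_33) alone gives x_33 = 1.
(x_42') alone gives x_42 = 0.
(x_43) alone gives x_43 = 1.
But (x_43') is also a unit clause — contradiction.
Undo x_22 and try x_22 = 0.
(x_23) alone gives x_23 = 1.
(x_13') alone gives x_13 = 0.
(x_33') alone gives x_33 = 0.
(x_32) alone gives x_32 = 1.
(x_12') alone gives x_12 = 0.
(x_42') alone gives x_42 = 0.
(x_43) alone gives x_43 = 1.
But (x_43') is also a unit clause — contradiction.
Both values of x_22 lead to a conflict.
Both values of x_11 lead to a conflict.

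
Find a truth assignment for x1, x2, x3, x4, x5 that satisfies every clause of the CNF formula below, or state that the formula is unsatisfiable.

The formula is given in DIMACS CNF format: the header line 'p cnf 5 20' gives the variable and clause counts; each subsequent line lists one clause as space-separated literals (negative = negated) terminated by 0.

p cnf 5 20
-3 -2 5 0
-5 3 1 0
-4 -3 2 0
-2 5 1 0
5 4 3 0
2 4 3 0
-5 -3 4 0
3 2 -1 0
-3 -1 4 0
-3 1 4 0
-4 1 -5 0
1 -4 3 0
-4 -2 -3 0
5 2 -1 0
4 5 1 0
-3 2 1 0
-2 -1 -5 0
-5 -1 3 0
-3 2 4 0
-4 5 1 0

x1=True,  x2=True,  x3=False,  x4=True,  x5=False

Try x3 = False.
Try x5 = False.
Unit clause (x4) forces x4 = True.
Unit clause (x1) forces x1 = True.
Unit clause (x2) forces x2 = True.
Every clause now holds.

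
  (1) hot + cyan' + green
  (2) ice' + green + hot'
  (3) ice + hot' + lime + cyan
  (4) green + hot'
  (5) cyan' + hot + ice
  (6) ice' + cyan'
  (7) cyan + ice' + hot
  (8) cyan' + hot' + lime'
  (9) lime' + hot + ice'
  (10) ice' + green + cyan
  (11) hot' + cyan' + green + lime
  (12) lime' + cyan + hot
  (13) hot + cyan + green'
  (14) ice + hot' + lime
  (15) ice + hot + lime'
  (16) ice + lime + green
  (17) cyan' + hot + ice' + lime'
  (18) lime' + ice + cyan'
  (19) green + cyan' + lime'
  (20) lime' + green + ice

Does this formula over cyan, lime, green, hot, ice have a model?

Suppose green = 1.
Suppose ice = 1.
From the singleton clause (cyan'), cyan = 0.
From the singleton clause (hot), hot = 1.
Every clause is now satisfied; lime is unconstrained.
A satisfying assignment: cyan: 0; lime: 1; green: 1; hot: 1; ice: 1.

Yes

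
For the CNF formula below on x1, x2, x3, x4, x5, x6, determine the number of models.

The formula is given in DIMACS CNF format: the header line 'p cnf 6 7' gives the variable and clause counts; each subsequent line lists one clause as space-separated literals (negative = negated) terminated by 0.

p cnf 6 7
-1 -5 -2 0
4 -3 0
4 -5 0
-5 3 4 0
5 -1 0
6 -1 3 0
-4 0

4

There are 2^6 = 64 truth assignments over (x1, x2, x3, x4, x5, x6).
Split on x2. With x2 = True, the clauses containing x2 are satisfied and ¬x2 drops from the rest; 2 of the 2^5 = 32 assignments to the other variables satisfy what remains.
With x2 = False, by the same count on the reduced clause set, 2 assignments work.
Total: 2 + 2 = 4.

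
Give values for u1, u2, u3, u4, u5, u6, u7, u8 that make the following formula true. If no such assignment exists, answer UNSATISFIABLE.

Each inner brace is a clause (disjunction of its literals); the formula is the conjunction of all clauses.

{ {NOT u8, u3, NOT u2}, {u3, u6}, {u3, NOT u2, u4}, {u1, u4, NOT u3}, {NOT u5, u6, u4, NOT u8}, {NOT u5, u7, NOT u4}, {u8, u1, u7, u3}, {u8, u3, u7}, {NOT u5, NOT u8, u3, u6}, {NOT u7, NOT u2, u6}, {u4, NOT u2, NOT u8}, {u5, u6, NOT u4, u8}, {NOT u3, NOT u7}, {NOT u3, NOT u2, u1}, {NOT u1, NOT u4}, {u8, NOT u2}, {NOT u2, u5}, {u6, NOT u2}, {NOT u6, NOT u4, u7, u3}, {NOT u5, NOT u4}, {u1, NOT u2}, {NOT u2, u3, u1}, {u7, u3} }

u1 ↦ true; u2 ↦ false; u3 ↦ true; u4 ↦ false; u5 ↦ true; u6 ↦ false; u7 ↦ false; u8 ↦ false

Case u3 = true:
From the singleton clause (NOT u7), u7 = false.
Case u1 = true:
From the singleton clause (NOT u4), u4 = false.
Case u2 = false:
Case u5 = true:
Case u6 = false:
From the singleton clause (NOT u8), u8 = false.
This assignment satisfies each clause.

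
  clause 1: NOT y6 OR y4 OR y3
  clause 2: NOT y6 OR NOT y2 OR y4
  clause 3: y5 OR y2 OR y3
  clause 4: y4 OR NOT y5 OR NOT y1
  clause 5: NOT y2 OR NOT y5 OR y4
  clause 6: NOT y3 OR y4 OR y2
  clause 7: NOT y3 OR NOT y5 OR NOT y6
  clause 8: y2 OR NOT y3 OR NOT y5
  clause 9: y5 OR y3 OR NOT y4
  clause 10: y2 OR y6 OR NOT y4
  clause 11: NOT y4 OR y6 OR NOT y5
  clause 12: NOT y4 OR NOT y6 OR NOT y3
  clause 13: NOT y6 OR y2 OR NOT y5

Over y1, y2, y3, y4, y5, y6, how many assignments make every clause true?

9

There are 2^6 = 64 truth assignments over (y1, y2, y3, y4, y5, y6).
Split on y4. With y4 = true, the clauses containing y4 are satisfied and NOT y4 drops from the rest; 4 of the 2^5 = 32 assignments to the other variables satisfy what remains.
With y4 = false, by the same count on the reduced clause set, 5 assignments work.
(One model: y1=F, y2=F, y3=F, y4=F, y5=T, y6=F.)
Total: 4 + 5 = 9.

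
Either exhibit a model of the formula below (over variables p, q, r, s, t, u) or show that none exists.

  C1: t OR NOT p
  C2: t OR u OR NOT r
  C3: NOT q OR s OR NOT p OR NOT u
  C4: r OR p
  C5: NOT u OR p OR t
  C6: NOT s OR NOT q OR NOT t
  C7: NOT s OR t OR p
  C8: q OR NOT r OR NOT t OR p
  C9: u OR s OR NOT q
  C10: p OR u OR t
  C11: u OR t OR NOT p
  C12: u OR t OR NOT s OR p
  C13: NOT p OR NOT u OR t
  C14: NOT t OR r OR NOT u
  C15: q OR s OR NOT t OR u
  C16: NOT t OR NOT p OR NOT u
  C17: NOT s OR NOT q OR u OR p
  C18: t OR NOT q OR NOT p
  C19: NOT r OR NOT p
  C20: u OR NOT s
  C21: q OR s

Suppose t = true.
Suppose r = true.
Unit clause (NOT p) forces p = false.
Unit clause (q) forces q = true.
Unit clause (NOT s) forces s = false.
Unit clause (u) forces u = true.
All clauses are satisfied.

p=false; q=true; r=true; s=false; t=true; u=true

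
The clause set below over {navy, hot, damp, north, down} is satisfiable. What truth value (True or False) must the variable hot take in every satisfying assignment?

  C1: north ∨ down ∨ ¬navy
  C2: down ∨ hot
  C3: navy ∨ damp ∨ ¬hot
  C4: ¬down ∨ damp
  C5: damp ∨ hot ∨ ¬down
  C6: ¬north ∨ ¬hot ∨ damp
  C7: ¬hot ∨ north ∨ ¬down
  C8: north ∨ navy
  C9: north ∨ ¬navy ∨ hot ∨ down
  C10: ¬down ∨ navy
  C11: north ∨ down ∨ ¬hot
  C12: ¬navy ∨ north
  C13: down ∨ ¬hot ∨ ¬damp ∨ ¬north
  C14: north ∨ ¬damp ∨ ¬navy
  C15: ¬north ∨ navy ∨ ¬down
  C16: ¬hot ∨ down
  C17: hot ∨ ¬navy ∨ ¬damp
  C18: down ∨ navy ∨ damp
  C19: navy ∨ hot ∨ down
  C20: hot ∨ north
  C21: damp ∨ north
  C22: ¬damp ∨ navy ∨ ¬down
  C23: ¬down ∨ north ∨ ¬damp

Suppose hot = False.
(down) alone gives down = True.
(damp) alone gives damp = True.
(navy) alone gives navy = True.
Now (¬navy) is unsatisfied and unit — conflict.
So every satisfying assignment has hot = True.

True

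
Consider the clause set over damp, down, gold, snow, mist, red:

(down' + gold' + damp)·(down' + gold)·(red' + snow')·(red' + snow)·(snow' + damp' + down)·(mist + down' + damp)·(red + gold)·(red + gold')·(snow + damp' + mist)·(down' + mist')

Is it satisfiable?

Suppose down = 0.
Suppose red = 0.
The clause (gold) is unit, so gold = 1.
But (gold') is also a unit clause — contradiction.
So red must be the other value — set red = 1.
The clause (snow') is unit, so snow = 0.
But (snow) is also a unit clause — contradiction.
Neither red = 1 nor red = 0 works.
So down must be the other value — set down = 1.
The clause (gold) is unit, so gold = 1.
The clause (damp) is unit, so damp = 1.
The clause (red) is unit, so red = 1.
The clause (snow') is unit, so snow = 0.
But (snow) is also a unit clause — contradiction.
Neither down = 1 nor down = 0 works.
No assignment satisfies every clause.

Unsatisfiable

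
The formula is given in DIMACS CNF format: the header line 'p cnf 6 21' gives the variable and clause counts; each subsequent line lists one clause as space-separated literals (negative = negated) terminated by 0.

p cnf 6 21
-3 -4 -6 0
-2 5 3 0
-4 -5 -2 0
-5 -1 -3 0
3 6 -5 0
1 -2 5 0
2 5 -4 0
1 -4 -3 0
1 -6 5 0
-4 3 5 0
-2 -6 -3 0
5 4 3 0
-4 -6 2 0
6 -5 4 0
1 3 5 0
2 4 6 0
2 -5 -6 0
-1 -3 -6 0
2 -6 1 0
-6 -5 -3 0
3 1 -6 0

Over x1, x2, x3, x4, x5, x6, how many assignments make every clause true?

3

There are 2^6 = 64 truth assignments over (x1, x2, x3, x4, x5, x6).
Split on x5. With x5 = True, the clauses containing x5 are satisfied and ¬x5 drops from the rest; 1 of the 2^5 = 32 assignments to the other variables satisfy what remains.
With x5 = False, by the same count on the reduced clause set, 2 assignments work.
Total: 1 + 2 = 3.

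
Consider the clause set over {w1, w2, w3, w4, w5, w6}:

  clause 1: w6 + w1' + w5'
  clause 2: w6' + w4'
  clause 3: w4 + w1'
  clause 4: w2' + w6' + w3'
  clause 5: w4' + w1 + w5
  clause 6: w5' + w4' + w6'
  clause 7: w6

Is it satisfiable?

(w6) alone gives w6 = 1.
(w4') alone gives w4 = 0.
(w1') alone gives w1 = 0.
Suppose w2 = 1.
(w3') alone gives w3 = 0.
Every clause is now satisfied; w5 is unconstrained.
A satisfying assignment: w1 ↦ 0, w2 ↦ 1, w3 ↦ 0, w4 ↦ 0, w5 ↦ 1, w6 ↦ 1.

Satisfiable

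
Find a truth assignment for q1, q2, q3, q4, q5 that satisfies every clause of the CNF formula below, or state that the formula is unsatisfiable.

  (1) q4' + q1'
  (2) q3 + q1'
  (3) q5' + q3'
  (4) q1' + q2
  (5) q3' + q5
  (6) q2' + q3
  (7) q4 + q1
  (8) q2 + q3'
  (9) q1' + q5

q1=0; q2=0; q3=0; q4=1; q5=0

Case q4 = 1:
(q1') alone gives q1 = 0.
Case q5 = 0:
(q3') alone gives q3 = 0.
(q2') alone gives q2 = 0.
This assignment satisfies each clause.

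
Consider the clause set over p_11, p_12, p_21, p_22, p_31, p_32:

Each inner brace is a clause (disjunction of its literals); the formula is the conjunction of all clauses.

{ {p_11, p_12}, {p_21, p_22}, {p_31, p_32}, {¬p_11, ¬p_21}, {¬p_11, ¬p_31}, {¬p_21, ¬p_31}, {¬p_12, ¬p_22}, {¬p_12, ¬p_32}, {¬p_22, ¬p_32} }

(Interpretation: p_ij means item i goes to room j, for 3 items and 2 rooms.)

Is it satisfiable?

Branch on p_11: set p_11 = True.
The clause (¬p_21) is unit, so p_21 = False.
The clause (p_22) is unit, so p_22 = True.
The clause (¬p_31) is unit, so p_31 = False.
The clause (p_32) is unit, so p_32 = True.
Now (¬p_32) is unsatisfied and unit — conflict.
So p_11 must be the other value — set p_11 = False.
The clause (p_12) is unit, so p_12 = True.
The clause (¬p_22) is unit, so p_22 = False.
The clause (p_21) is unit, so p_21 = True.
The clause (¬p_31) is unit, so p_31 = False.
The clause (p_32) is unit, so p_32 = True.
Now (¬p_32) is unsatisfied and unit — conflict.
Neither p_11 = True nor p_11 = False works.
No assignment satisfies every clause.

No, unsatisfiable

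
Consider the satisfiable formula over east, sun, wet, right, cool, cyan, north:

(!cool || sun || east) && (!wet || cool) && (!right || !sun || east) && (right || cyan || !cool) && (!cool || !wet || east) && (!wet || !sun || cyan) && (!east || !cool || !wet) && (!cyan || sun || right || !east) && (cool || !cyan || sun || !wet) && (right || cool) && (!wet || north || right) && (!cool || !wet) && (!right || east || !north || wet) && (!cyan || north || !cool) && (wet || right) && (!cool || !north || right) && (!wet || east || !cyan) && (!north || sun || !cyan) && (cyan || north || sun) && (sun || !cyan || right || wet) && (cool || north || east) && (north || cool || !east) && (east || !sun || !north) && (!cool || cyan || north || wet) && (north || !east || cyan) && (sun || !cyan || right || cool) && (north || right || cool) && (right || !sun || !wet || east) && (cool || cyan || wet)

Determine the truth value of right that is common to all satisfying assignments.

Suppose right = false.
The clause (cool) is unit, so cool = true.
The clause (cyan) is unit, so cyan = true.
The clause (!wet) is unit, so wet = false.
But (wet) is also a unit clause — contradiction.
So every satisfying assignment has right = True.

True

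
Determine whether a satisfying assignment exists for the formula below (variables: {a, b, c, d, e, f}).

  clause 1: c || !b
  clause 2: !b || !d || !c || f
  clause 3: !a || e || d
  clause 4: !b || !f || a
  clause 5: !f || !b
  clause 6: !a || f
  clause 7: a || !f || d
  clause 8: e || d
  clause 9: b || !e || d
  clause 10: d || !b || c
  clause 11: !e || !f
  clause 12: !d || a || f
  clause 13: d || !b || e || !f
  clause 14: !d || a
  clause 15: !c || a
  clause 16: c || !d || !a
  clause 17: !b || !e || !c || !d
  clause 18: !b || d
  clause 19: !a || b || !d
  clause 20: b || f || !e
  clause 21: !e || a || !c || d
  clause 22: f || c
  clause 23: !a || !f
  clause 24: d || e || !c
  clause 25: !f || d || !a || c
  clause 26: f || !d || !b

Branch on c: set c = true.
(a) alone gives a = true.
(f) alone gives f = true.
But (!f) is also a unit clause — contradiction.
Undo c and try c = false.
(!b) alone gives b = false.
(f) alone gives f = true.
(!e) alone gives e = false.
(d) alone gives d = true.
(a) alone gives a = true.
But (!a) is also a unit clause — contradiction.
Either choice for c ends in contradiction.
No assignment satisfies every clause.

Unsatisfiable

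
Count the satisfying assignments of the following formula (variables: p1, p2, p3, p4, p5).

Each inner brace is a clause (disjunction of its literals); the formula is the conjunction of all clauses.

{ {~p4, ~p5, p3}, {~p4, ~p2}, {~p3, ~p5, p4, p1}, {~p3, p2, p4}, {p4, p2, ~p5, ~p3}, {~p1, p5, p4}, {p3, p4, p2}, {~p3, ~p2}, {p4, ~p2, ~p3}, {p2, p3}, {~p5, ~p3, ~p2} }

There are 2^5 = 32 truth assignments over (p1, p2, p3, p4, p5).
Split on p2. With p2 = 1, the clauses containing p2 are satisfied and ~p2 drops from the rest; 3 of the 2^4 = 16 assignments to the other variables satisfy what remains.
With p2 = 0, by the same count on the reduced clause set, 4 assignments work.
(One model: p1=F, p2=F, p3=T, p4=T, p5=F.)
Total: 3 + 4 = 7.

7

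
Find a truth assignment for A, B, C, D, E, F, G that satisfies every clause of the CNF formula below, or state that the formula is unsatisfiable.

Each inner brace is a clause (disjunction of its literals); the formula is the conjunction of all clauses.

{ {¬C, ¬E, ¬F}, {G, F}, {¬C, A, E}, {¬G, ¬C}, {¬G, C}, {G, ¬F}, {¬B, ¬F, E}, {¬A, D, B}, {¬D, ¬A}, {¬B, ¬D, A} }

UNSATISFIABLE

Try G = True.
From the singleton clause (¬C), C = False.
But (C) is also a unit clause — contradiction.
That branch fails; take G = False instead.
From the singleton clause (F), F = True.
But (¬F) is also a unit clause — contradiction.
Both values of G lead to a conflict.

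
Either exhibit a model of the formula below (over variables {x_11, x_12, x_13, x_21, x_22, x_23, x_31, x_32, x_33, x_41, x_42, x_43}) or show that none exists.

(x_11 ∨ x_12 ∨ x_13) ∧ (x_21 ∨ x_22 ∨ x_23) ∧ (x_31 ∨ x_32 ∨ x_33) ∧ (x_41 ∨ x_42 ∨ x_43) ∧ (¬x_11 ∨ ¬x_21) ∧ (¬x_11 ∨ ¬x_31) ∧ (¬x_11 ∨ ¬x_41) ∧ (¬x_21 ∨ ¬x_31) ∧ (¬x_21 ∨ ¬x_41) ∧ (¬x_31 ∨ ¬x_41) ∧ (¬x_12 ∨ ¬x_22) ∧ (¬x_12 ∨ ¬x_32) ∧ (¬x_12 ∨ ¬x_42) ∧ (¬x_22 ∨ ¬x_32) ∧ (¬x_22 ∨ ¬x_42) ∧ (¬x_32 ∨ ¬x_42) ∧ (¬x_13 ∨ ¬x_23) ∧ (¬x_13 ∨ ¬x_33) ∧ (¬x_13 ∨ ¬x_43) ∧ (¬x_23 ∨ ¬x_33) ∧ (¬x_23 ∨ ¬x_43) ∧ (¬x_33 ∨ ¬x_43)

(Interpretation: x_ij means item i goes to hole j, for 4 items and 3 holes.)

Try x_11 = False.
Try x_12 = True.
The clause (¬x_22) is unit, so x_22 = False.
The clause (¬x_32) is unit, so x_32 = False.
The clause (¬x_42) is unit, so x_42 = False.
Try x_21 = True.
The clause (¬x_31) is unit, so x_31 = False.
The clause (x_33) is unit, so x_33 = True.
The clause (¬x_41) is unit, so x_41 = False.
The clause (x_43) is unit, so x_43 = True.
That conflicts with the unit clause (¬x_43).
Undo x_21 and try x_21 = False.
The clause (x_23) is unit, so x_23 = True.
The clause (¬x_13) is unit, so x_13 = False.
The clause (¬x_33) is unit, so x_33 = False.
The clause (x_31) is unit, so x_31 = True.
The clause (¬x_41) is unit, so x_41 = False.
The clause (x_43) is unit, so x_43 = True.
That conflicts with the unit clause (¬x_43).
Either choice for x_21 ends in contradiction.
Undo x_12 and try x_12 = False.
The clause (x_13) is unit, so x_13 = True.
The clause (¬x_23) is unit, so x_23 = False.
The clause (¬x_33) is unit, so x_33 = False.
The clause (¬x_43) is unit, so x_43 = False.
Try x_21 = True.
The clause (¬x_31) is unit, so x_31 = False.
The clause (x_32) is unit, so x_32 = True.
The clause (¬x_41) is unit, so x_41 = False.
The clause (x_42) is unit, so x_42 = True.
That conflicts with the unit clause (¬x_42).
Undo x_21 and try x_21 = False.
The clause (x_22) is unit, so x_22 = True.
The clause (¬x_32) is unit, so x_32 = False.
The clause (x_31) is unit, so x_31 = True.
The clause (¬x_41) is unit, so x_41 = False.
The clause (x_42) is unit, so x_42 = True.
That conflicts with the unit clause (¬x_42).
Either choice for x_21 ends in contradiction.
Either choice for x_12 ends in contradiction.
Undo x_11 and try x_11 = True.
The clause (¬x_21) is unit, so x_21 = False.
The clause (¬x_31) is unit, so x_31 = False.
The clause (¬x_41) is unit, so x_41 = False.
Try x_22 = True.
The clause (¬x_12) is unit, so x_12 = False.
The clause (¬x_32) is unit, so x_32 = False.
The clause (x_33) is unit, so x_33 = True.
The clause (¬x_42) is unit, so x_42 = False.
The clause (x_43) is unit, so x_43 = True.
That conflicts with the unit clause (¬x_43).
Undo x_22 and try x_22 = False.
The clause (x_23) is unit, so x_23 = True.
The clause (¬x_13) is unit, so x_13 = False.
The clause (¬x_33) is unit, so x_33 = False.
The clause (x_32) is unit, so x_32 = True.
The clause (¬x_12) is unit, so x_12 = False.
The clause (¬x_42) is unit, so x_42 = False.
The clause (x_43) is unit, so x_43 = True.
That conflicts with the unit clause (¬x_43).
Either choice for x_22 ends in contradiction.
Either choice for x_11 ends in contradiction.

UNSATISFIABLE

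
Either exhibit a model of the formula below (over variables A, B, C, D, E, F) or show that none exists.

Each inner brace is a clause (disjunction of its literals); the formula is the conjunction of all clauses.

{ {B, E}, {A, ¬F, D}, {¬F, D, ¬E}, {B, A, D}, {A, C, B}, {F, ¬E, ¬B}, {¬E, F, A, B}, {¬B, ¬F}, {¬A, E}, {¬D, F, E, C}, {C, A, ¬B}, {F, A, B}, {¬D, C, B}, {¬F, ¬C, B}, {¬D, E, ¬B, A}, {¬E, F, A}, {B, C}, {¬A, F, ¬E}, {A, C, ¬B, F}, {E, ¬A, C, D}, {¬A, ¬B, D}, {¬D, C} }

A=False, B=True, C=True, D=False, E=False, F=False

Branch on B: set B = True.
Unit clause (¬F) forces F = False.
Unit clause (¬E) forces E = False.
Unit clause (¬A) forces A = False.
Unit clause (C) forces C = True.
Unit clause (¬D) forces D = False.
All clauses are satisfied.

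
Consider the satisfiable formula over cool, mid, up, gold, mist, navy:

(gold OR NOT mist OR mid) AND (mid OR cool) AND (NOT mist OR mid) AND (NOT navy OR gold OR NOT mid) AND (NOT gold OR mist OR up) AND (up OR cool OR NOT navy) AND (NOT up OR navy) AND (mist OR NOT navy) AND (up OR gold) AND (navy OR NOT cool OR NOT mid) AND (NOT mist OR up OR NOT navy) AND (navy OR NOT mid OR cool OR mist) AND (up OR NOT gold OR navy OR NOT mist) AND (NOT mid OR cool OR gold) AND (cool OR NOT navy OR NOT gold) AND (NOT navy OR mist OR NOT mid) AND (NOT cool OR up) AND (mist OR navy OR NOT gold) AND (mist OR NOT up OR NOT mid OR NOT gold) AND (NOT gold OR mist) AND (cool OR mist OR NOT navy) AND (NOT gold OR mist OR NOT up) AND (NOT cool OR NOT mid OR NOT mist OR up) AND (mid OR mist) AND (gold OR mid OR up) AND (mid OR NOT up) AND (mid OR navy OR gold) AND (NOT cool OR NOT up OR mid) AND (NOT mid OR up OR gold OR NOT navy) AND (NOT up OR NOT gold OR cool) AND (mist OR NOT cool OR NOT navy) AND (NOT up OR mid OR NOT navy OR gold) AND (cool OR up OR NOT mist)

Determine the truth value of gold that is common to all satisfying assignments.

Suppose gold = false.
Unit clause (up) forces up = true.
Unit clause (navy) forces navy = true.
Unit clause (NOT mid) forces mid = false.
That conflicts with the unit clause (mid).
So every satisfying assignment has gold = True.

True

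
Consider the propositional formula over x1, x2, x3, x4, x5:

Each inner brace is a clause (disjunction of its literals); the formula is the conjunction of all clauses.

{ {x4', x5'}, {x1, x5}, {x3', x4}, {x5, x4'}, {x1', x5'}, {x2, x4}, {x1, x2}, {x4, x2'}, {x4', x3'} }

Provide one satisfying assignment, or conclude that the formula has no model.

Branch on x4: set x4 = 0.
From the singleton clause (x3'), x3 = 0.
From the singleton clause (x2), x2 = 1.
That conflicts with the unit clause (x2').
That branch fails; take x4 = 1 instead.
From the singleton clause (x5'), x5 = 0.
That conflicts with the unit clause (x5).
Neither x4 = 1 nor x4 = 0 works.

UNSATISFIABLE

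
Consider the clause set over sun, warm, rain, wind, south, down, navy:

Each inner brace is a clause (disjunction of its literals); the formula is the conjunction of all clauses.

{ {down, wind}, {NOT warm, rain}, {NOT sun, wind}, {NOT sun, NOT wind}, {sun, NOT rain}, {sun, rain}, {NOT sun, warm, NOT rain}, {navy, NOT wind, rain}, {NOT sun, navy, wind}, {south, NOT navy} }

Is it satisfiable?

Try down = true.
Try warm = false.
Try sun = false.
From the singleton clause (NOT rain), rain = false.
But (rain) is also a unit clause — contradiction.
Backtrack on sun: now try sun = true.
From the singleton clause (wind), wind = true.
But (NOT wind) is also a unit clause — contradiction.
Either choice for sun ends in contradiction.
Backtrack on warm: now try warm = true.
From the singleton clause (rain), rain = true.
From the singleton clause (sun), sun = true.
From the singleton clause (wind), wind = true.
But (NOT wind) is also a unit clause — contradiction.
Either choice for warm ends in contradiction.
Backtrack on down: now try down = false.
From the singleton clause (wind), wind = true.
From the singleton clause (NOT sun), sun = false.
From the singleton clause (NOT rain), rain = false.
But (rain) is also a unit clause — contradiction.
Either choice for down ends in contradiction.
No assignment satisfies every clause.

No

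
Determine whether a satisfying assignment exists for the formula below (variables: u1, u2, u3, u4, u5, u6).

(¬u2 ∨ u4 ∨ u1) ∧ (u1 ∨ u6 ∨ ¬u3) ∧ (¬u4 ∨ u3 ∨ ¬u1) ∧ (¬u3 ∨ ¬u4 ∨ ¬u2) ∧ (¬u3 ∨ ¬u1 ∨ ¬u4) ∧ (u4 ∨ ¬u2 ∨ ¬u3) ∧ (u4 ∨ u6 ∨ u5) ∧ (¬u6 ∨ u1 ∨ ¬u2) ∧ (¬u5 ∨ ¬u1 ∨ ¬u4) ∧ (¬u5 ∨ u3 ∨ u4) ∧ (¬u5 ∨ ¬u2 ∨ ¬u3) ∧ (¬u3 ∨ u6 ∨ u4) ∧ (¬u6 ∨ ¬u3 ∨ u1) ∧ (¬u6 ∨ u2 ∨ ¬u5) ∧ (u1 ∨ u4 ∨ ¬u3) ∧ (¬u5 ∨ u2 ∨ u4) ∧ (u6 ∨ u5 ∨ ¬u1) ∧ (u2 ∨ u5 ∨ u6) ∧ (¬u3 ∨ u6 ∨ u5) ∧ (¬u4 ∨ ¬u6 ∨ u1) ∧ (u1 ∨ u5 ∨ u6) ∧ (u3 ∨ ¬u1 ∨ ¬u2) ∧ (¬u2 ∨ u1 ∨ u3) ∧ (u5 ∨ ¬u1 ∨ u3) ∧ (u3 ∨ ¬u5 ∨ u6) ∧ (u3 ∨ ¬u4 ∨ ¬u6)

Yes

Suppose u2 = False.
Suppose u6 = True.
Unit clause (¬u5) forces u5 = False.
Suppose u3 = True.
Unit clause (u1) forces u1 = True.
Unit clause (¬u4) forces u4 = False.
Every clause now holds.
A satisfying assignment: u1=True, u2=False, u3=True, u4=False, u5=False, u6=True.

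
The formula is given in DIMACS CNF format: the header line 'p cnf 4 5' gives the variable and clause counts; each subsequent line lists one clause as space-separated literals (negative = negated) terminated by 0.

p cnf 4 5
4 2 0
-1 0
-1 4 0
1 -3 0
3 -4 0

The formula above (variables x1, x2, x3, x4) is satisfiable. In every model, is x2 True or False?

Suppose x2 = False.
The clause (x4) is unit, so x4 = True.
The clause (¬x1) is unit, so x1 = False.
The clause (¬x3) is unit, so x3 = False.
Now (x3) is unsatisfied and unit — conflict.
So every satisfying assignment has x2 = True.

True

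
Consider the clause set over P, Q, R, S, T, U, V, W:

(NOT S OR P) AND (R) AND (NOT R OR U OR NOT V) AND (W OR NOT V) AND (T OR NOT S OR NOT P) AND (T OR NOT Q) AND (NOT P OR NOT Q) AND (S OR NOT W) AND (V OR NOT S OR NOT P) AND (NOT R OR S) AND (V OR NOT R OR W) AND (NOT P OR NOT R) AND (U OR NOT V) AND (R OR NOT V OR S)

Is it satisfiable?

No, unsatisfiable

From the singleton clause (R), R = true.
From the singleton clause (S), S = true.
From the singleton clause (P), P = true.
Now (NOT P) is unsatisfied and unit — conflict.
No assignment satisfies every clause.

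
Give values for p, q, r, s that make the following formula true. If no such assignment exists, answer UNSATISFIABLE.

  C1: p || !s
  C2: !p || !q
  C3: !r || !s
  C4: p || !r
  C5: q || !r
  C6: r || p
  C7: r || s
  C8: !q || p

p: true, q: false, r: false, s: true

Suppose p = true.
The clause (!q) is unit, so q = false.
The clause (!r) is unit, so r = false.
The clause (s) is unit, so s = true.
This assignment satisfies each clause.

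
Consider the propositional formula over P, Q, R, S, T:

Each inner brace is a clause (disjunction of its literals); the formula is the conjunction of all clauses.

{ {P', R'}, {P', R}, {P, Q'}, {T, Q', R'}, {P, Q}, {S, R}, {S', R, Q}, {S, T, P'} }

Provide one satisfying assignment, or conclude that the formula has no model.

Try P = 0.
The clause (Q') is unit, so Q = 0.
That conflicts with the unit clause (Q).
So P must be the other value — set P = 1.
The clause (R') is unit, so R = 0.
That conflicts with the unit clause (R).
Neither P = 1 nor P = 0 works.

UNSATISFIABLE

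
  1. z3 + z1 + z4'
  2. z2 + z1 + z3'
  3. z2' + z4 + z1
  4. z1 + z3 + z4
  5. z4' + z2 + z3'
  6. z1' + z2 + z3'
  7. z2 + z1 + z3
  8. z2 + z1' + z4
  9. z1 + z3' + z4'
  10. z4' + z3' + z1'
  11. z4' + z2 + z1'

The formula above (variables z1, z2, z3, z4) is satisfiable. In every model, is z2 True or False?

True

Suppose z2 = 0.
Suppose z1 = 1.
(z3') alone gives z3 = 0.
(z4) alone gives z4 = 1.
Now (z4') is unsatisfied and unit — conflict.
Undo z1 and try z1 = 0.
(z3') alone gives z3 = 0.
Now (z3) is unsatisfied and unit — conflict.
Neither z1 = 1 nor z1 = 0 works.
So every satisfying assignment has z2 = True.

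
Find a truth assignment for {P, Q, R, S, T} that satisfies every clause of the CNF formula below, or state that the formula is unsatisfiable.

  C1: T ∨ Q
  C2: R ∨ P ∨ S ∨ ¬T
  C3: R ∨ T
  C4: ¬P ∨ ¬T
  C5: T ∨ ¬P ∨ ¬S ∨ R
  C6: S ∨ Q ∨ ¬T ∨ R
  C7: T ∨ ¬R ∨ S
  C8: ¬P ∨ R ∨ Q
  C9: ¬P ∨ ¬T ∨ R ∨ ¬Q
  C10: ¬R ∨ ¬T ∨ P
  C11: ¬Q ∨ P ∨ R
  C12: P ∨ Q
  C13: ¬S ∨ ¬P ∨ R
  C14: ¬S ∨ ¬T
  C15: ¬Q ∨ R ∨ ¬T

Suppose T = False.
From the singleton clause (Q), Q = True.
From the singleton clause (R), R = True.
From the singleton clause (S), S = True.
No clause remains; P is free.

P: True,  Q: True,  R: True,  S: True,  T: False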